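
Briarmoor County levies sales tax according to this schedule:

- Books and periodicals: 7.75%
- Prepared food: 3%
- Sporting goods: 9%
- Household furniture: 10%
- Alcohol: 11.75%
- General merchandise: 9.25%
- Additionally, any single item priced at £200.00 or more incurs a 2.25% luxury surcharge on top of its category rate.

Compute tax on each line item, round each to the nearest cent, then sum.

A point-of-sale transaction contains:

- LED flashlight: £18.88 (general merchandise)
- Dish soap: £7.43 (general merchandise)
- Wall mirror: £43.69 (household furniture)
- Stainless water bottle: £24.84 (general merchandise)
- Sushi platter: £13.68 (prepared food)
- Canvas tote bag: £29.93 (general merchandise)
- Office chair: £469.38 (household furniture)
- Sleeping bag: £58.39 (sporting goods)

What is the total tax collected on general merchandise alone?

£7.51

LED flashlight £18.88: general merchandise → 9.25% → £1.75
Dish soap £7.43: general merchandise → 9.25% → £0.69
Stainless water bottle £24.84: general merchandise → 9.25% → £2.30
Canvas tote bag £29.93: general merchandise → 9.25% → £2.77
Tax on general merchandise = £1.75 + £0.69 + £2.30 + £2.77 = £7.51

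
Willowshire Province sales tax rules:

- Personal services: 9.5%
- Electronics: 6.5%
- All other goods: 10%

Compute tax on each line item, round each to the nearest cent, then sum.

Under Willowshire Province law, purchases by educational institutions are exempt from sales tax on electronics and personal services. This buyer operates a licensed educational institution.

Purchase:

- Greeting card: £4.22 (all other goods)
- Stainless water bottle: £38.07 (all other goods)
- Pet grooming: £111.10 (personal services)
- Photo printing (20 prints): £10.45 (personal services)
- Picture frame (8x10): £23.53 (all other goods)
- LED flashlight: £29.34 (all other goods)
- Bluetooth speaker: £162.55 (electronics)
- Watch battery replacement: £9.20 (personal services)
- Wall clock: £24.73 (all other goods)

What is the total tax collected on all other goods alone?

£11.98

Greeting card £4.22: all other goods → 10% → £0.42
Stainless water bottle £38.07: all other goods → 10% → £3.81
Picture frame (8x10) £23.53: all other goods → 10% → £2.35
LED flashlight £29.34: all other goods → 10% → £2.93
Wall clock £24.73: all other goods → 10% → £2.47
Tax on all other goods = £0.42 + £3.81 + £2.35 + £2.93 + £2.47 = £11.98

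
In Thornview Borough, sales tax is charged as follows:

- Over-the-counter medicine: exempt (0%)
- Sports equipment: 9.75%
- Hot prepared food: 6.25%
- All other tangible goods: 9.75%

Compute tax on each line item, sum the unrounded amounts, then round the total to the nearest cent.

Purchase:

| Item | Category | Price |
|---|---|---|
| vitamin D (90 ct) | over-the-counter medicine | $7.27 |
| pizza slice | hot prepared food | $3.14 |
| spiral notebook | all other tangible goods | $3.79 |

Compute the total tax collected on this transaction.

$0.57

Vitamin D (90 ct) $7.27: over-the-counter medicine → 0% → $0.00
Pizza slice $3.14: hot prepared food → 6.25% → $0.19625
Spiral notebook $3.79: all other tangible goods → 9.75% → $0.369525
Unrounded tax sum = $0.565775 → $0.57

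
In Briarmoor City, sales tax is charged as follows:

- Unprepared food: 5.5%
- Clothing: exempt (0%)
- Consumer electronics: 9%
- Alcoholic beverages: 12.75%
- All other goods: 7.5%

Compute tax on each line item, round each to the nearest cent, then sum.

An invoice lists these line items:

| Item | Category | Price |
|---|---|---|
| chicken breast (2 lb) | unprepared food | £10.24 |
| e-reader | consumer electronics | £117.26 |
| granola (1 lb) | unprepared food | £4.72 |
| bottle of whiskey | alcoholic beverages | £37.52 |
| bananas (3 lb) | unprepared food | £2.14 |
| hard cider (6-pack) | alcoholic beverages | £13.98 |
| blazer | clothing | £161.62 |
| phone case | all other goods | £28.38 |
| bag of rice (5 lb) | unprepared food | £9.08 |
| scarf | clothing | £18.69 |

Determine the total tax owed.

Chicken breast (2 lb) £10.24: unprepared food → 5.5% → £0.56
E-reader £117.26: consumer electronics → 9% → £10.55
Granola (1 lb) £4.72: unprepared food → 5.5% → £0.26
Bottle of whiskey £37.52: alcoholic beverages → 12.75% → £4.78
Bananas (3 lb) £2.14: unprepared food → 5.5% → £0.12
Hard cider (6-pack) £13.98: alcoholic beverages → 12.75% → £1.78
Blazer £161.62: clothing → 0% → £0.00
Phone case £28.38: all other goods → 7.5% → £2.13
Bag of rice (5 lb) £9.08: unprepared food → 5.5% → £0.50
Scarf £18.69: clothing → 0% → £0.00
Total tax = £0.56 + £10.55 + £0.26 + £4.78 + £0.12 + £1.78 + £2.13 + £0.50 = £20.68

£20.68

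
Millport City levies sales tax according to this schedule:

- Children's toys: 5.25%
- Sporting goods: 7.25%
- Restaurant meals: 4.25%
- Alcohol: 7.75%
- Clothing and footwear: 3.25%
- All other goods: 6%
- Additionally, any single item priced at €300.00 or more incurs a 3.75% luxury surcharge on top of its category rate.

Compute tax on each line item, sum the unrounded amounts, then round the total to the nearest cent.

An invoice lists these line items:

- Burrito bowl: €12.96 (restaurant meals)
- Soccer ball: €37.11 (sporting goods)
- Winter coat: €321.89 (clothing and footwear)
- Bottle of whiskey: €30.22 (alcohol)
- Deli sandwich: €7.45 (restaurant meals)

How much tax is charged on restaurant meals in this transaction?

€0.87

Burrito bowl €12.96: restaurant meals → 4.25% → €0.5508
Deli sandwich €7.45: restaurant meals → 4.25% → €0.316625
Tax on restaurant meals: unrounded sum = €0.867425 → €0.87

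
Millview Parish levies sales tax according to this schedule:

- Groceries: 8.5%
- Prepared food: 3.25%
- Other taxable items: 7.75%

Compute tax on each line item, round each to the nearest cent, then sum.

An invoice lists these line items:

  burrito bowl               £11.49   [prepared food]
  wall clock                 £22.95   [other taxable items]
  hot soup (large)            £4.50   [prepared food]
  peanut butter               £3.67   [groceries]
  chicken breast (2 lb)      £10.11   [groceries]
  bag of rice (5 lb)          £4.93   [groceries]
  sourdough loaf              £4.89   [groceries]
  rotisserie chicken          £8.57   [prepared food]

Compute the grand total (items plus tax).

Burrito bowl £11.49: prepared food → 3.25% → £0.37
Wall clock £22.95: other taxable items → 7.75% → £1.78
Hot soup (large) £4.50: prepared food → 3.25% → £0.15
Peanut butter £3.67: groceries → 8.5% → £0.31
Chicken breast (2 lb) £10.11: groceries → 8.5% → £0.86
Bag of rice (5 lb) £4.93: groceries → 8.5% → £0.42
Sourdough loaf £4.89: groceries → 8.5% → £0.42
Rotisserie chicken £8.57: prepared food → 3.25% → £0.28
Subtotal = £71.11; tax = £4.59; total due = £75.70

£75.70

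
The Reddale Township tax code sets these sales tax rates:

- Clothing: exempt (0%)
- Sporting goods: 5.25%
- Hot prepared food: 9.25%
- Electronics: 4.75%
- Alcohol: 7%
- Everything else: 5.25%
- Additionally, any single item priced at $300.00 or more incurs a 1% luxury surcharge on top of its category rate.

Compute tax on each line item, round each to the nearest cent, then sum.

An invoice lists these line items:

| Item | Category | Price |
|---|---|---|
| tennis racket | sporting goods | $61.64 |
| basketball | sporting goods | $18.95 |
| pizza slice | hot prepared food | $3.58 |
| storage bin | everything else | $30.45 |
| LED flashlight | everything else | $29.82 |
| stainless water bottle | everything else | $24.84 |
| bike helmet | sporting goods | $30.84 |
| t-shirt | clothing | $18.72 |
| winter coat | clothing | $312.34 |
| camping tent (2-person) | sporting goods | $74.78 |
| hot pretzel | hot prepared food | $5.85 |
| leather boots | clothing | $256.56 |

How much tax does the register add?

$18.24

Tennis racket $61.64: sporting goods → 5.25% → $3.24
Basketball $18.95: sporting goods → 5.25% → $0.99
Pizza slice $3.58: hot prepared food → 9.25% → $0.33
Storage bin $30.45: everything else → 5.25% → $1.60
LED flashlight $29.82: everything else → 5.25% → $1.57
Stainless water bottle $24.84: everything else → 5.25% → $1.30
Bike helmet $30.84: sporting goods → 5.25% → $1.62
T-shirt $18.72: clothing → 0% → $0.00
Winter coat $312.34: clothing → 0% + 1% surcharge = 1% → $3.12
Camping tent (2-person) $74.78: sporting goods → 5.25% → $3.93
Hot pretzel $5.85: hot prepared food → 9.25% → $0.54
Leather boots $256.56: clothing → 0% → $0.00
Total tax = $3.24 + $0.99 + $0.33 + $1.60 + $1.57 + $1.30 + $1.62 + $3.12 + $3.93 + $0.54 = $18.24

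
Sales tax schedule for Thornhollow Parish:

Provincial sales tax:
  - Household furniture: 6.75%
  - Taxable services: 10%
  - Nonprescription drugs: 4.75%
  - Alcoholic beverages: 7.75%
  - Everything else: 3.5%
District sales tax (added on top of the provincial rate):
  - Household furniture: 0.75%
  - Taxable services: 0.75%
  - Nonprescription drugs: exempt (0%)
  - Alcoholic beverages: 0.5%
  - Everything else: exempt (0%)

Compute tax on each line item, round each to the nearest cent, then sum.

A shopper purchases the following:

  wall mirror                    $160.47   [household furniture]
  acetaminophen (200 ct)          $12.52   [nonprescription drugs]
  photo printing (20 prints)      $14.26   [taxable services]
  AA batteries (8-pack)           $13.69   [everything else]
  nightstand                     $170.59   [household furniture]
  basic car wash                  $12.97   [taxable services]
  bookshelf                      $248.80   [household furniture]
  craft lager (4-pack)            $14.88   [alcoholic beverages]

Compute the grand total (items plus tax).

$696.89

Wall mirror $160.47: household furniture → 6.75% + 0.75% district = 7.5% → $12.04
Acetaminophen (200 ct) $12.52: nonprescription drugs → 4.75% + 0% district = 4.75% → $0.59
Photo printing (20 prints) $14.26: taxable services → 10% + 0.75% district = 10.75% → $1.53
AA batteries (8-pack) $13.69: everything else → 3.5% + 0% district = 3.5% → $0.48
Nightstand $170.59: household furniture → 6.75% + 0.75% district = 7.5% → $12.79
Basic car wash $12.97: taxable services → 10% + 0.75% district = 10.75% → $1.39
Bookshelf $248.80: household furniture → 6.75% + 0.75% district = 7.5% → $18.66
Craft lager (4-pack) $14.88: alcoholic beverages → 7.75% + 0.5% district = 8.25% → $1.23
Subtotal = $648.18; tax = $48.71; total due = $696.89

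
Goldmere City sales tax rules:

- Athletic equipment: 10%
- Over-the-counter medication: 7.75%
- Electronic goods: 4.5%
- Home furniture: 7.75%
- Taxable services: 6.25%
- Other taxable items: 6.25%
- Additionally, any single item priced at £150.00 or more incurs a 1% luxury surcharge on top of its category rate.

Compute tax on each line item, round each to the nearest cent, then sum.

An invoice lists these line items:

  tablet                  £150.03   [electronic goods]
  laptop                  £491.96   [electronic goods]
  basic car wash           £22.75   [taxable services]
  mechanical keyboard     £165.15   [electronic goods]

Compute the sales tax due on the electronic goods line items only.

Tablet £150.03: electronic goods → 4.5% + 1% surcharge = 5.5% → £8.25
Laptop £491.96: electronic goods → 4.5% + 1% surcharge = 5.5% → £27.06
Mechanical keyboard £165.15: electronic goods → 4.5% + 1% surcharge = 5.5% → £9.08
Tax on electronic goods = £8.25 + £27.06 + £9.08 = £44.39

£44.39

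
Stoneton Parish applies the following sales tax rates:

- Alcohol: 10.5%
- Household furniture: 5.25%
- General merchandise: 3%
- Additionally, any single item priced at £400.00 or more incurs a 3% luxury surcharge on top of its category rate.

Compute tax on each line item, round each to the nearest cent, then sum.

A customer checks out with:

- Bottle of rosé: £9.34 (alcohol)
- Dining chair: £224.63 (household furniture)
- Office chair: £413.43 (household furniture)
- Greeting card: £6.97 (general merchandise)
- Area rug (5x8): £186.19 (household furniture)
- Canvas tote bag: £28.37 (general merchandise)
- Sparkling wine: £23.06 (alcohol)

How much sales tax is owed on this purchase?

Bottle of rosé £9.34: alcohol → 10.5% → £0.98
Dining chair £224.63: household furniture → 5.25% → £11.79
Office chair £413.43: household furniture → 5.25% + 3% surcharge = 8.25% → £34.11
Greeting card £6.97: general merchandise → 3% → £0.21
Area rug (5x8) £186.19: household furniture → 5.25% → £9.77
Canvas tote bag £28.37: general merchandise → 3% → £0.85
Sparkling wine £23.06: alcohol → 10.5% → £2.42
Total tax = £0.98 + £11.79 + £34.11 + £0.21 + £9.77 + £0.85 + £2.42 = £60.13

£60.13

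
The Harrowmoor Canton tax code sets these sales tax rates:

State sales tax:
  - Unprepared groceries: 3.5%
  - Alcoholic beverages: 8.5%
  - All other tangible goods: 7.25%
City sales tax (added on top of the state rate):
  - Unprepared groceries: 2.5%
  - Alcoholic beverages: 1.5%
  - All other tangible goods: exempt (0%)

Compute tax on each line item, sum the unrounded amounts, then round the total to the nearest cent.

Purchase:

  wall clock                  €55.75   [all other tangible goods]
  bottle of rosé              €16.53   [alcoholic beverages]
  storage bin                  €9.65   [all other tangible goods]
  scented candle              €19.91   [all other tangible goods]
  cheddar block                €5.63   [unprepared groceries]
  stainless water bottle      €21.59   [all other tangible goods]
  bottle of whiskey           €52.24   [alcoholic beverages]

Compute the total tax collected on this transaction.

€14.97

Wall clock €55.75: all other tangible goods → 7.25% + 0% city = 7.25% → €4.041875
Bottle of rosé €16.53: alcoholic beverages → 8.5% + 1.5% city = 10% → €1.653
Storage bin €9.65: all other tangible goods → 7.25% + 0% city = 7.25% → €0.699625
Scented candle €19.91: all other tangible goods → 7.25% + 0% city = 7.25% → €1.443475
Cheddar block €5.63: unprepared groceries → 3.5% + 2.5% city = 6% → €0.3378
Stainless water bottle €21.59: all other tangible goods → 7.25% + 0% city = 7.25% → €1.565275
Bottle of whiskey €52.24: alcoholic beverages → 8.5% + 1.5% city = 10% → €5.224
Unrounded tax sum = €14.96505 → €14.97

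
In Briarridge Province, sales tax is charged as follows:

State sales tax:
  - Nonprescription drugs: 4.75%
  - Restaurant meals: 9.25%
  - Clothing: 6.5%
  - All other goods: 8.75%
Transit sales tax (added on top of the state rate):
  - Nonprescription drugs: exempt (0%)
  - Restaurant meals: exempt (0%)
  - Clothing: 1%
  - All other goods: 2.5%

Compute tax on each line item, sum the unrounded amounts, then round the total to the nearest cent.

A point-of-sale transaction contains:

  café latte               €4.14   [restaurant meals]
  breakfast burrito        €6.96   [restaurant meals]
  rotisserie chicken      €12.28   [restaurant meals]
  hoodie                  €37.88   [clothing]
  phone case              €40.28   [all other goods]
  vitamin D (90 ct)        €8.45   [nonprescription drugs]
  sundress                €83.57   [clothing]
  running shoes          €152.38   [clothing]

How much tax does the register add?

Café latte €4.14: restaurant meals → 9.25% + 0% transit = 9.25% → €0.38295
Breakfast burrito €6.96: restaurant meals → 9.25% + 0% transit = 9.25% → €0.6438
Rotisserie chicken €12.28: restaurant meals → 9.25% + 0% transit = 9.25% → €1.1359
Hoodie €37.88: clothing → 6.5% + 1% transit = 7.5% → €2.841
Phone case €40.28: all other goods → 8.75% + 2.5% transit = 11.25% → €4.5315
Vitamin D (90 ct) €8.45: nonprescription drugs → 4.75% + 0% transit = 4.75% → €0.401375
Sundress €83.57: clothing → 6.5% + 1% transit = 7.5% → €6.26775
Running shoes €152.38: clothing → 6.5% + 1% transit = 7.5% → €11.4285
Unrounded tax sum = €27.632775 → €27.63

€27.63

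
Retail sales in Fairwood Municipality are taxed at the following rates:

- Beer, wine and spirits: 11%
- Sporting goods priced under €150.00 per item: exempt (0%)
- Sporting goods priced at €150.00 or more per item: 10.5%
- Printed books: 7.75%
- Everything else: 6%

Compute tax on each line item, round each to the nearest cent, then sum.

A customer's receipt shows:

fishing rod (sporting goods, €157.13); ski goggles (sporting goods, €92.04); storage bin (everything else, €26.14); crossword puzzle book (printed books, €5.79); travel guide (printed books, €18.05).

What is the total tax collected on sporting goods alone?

€16.50

Fishing rod €157.13: sporting goods, €150.00 or more → 10.5% → €16.50
Ski goggles €92.04: sporting goods, under €150.00 → 0% → €0.00
Tax on sporting goods = €16.50 + €0.00 = €16.50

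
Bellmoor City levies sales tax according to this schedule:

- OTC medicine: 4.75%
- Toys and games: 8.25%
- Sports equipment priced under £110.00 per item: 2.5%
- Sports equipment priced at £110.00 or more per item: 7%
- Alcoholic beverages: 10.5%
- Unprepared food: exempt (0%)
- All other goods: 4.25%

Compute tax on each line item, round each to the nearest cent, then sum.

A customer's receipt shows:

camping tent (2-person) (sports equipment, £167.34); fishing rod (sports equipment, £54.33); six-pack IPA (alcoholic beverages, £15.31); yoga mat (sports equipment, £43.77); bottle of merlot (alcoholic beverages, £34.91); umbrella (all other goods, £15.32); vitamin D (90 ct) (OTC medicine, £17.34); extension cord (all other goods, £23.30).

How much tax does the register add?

£21.90

Camping tent (2-person) £167.34: sports equipment, £110.00 or more → 7% → £11.71
Fishing rod £54.33: sports equipment, under £110.00 → 2.5% → £1.36
Six-pack IPA £15.31: alcoholic beverages → 10.5% → £1.61
Yoga mat £43.77: sports equipment, under £110.00 → 2.5% → £1.09
Bottle of merlot £34.91: alcoholic beverages → 10.5% → £3.67
Umbrella £15.32: all other goods → 4.25% → £0.65
Vitamin D (90 ct) £17.34: OTC medicine → 4.75% → £0.82
Extension cord £23.30: all other goods → 4.25% → £0.99
Total tax = £11.71 + £1.36 + £1.61 + £1.09 + £3.67 + £0.65 + £0.82 + £0.99 = £21.90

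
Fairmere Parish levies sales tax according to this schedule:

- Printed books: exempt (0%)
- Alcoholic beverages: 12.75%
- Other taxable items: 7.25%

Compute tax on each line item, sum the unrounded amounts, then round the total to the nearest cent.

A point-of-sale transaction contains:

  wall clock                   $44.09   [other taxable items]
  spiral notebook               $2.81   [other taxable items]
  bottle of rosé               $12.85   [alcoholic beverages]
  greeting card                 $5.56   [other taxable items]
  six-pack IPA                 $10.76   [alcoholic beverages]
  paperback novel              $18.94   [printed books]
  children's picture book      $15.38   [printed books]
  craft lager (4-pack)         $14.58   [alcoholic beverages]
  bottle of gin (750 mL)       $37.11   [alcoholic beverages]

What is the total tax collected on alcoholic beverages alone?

$9.60

Bottle of rosé $12.85: alcoholic beverages → 12.75% → $1.638375
Six-pack IPA $10.76: alcoholic beverages → 12.75% → $1.3719
Craft lager (4-pack) $14.58: alcoholic beverages → 12.75% → $1.85895
Bottle of gin (750 mL) $37.11: alcoholic beverages → 12.75% → $4.731525
Tax on alcoholic beverages: unrounded sum = $9.60075 → $9.60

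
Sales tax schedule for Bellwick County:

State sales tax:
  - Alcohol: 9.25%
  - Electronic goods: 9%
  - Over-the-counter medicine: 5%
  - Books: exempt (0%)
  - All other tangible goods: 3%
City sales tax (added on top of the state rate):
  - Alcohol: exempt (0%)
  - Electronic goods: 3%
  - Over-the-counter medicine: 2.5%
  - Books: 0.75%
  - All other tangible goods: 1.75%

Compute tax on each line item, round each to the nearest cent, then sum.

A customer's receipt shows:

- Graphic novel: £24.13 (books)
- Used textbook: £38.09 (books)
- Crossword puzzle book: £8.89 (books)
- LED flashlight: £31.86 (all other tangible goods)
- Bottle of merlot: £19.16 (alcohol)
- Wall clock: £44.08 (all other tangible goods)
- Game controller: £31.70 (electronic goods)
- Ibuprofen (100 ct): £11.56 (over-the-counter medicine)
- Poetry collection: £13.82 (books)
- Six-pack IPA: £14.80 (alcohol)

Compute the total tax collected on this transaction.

£12.05

Graphic novel £24.13: books → 0% + 0.75% city = 0.75% → £0.18
Used textbook £38.09: books → 0% + 0.75% city = 0.75% → £0.29
Crossword puzzle book £8.89: books → 0% + 0.75% city = 0.75% → £0.07
LED flashlight £31.86: all other tangible goods → 3% + 1.75% city = 4.75% → £1.51
Bottle of merlot £19.16: alcohol → 9.25% + 0% city = 9.25% → £1.77
Wall clock £44.08: all other tangible goods → 3% + 1.75% city = 4.75% → £2.09
Game controller £31.70: electronic goods → 9% + 3% city = 12% → £3.80
Ibuprofen (100 ct) £11.56: over-the-counter medicine → 5% + 2.5% city = 7.5% → £0.87
Poetry collection £13.82: books → 0% + 0.75% city = 0.75% → £0.10
Six-pack IPA £14.80: alcohol → 9.25% + 0% city = 9.25% → £1.37
Total tax = £0.18 + £0.29 + £0.07 + £1.51 + £1.77 + £2.09 + £3.80 + £0.87 + £0.10 + £1.37 = £12.05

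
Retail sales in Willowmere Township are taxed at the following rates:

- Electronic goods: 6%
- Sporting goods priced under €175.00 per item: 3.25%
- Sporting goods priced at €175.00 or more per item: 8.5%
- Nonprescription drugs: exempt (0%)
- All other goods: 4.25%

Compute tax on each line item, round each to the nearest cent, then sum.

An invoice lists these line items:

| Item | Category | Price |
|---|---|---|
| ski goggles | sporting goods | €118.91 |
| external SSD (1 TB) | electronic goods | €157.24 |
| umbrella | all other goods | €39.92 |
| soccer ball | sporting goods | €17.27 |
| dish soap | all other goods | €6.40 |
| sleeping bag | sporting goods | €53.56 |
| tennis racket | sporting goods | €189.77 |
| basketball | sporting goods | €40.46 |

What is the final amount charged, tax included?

Ski goggles €118.91: sporting goods, under €175.00 → 3.25% → €3.86
External SSD (1 TB) €157.24: electronic goods → 6% → €9.43
Umbrella €39.92: all other goods → 4.25% → €1.70
Soccer ball €17.27: sporting goods, under €175.00 → 3.25% → €0.56
Dish soap €6.40: all other goods → 4.25% → €0.27
Sleeping bag €53.56: sporting goods, under €175.00 → 3.25% → €1.74
Tennis racket €189.77: sporting goods, €175.00 or more → 8.5% → €16.13
Basketball €40.46: sporting goods, under €175.00 → 3.25% → €1.31
Subtotal = €623.53; tax = €35.00; total due = €658.53

€658.53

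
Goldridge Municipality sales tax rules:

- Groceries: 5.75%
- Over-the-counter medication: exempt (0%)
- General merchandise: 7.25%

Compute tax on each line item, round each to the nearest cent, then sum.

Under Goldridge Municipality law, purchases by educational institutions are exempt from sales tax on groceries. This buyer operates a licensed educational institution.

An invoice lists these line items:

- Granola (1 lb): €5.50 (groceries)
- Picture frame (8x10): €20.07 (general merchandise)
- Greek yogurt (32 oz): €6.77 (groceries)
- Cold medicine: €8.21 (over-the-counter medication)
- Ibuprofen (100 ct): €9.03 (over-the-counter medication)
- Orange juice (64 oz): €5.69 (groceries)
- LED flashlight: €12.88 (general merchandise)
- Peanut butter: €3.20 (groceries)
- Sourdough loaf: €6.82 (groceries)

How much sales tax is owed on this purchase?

Granola (1 lb) €5.50: groceries, buyer-exempt → 0% → €0.00
Picture frame (8x10) €20.07: general merchandise → 7.25% → €1.46
Greek yogurt (32 oz) €6.77: groceries, buyer-exempt → 0% → €0.00
Cold medicine €8.21: over-the-counter medication → 0% → €0.00
Ibuprofen (100 ct) €9.03: over-the-counter medication → 0% → €0.00
Orange juice (64 oz) €5.69: groceries, buyer-exempt → 0% → €0.00
LED flashlight €12.88: general merchandise → 7.25% → €0.93
Peanut butter €3.20: groceries, buyer-exempt → 0% → €0.00
Sourdough loaf €6.82: groceries, buyer-exempt → 0% → €0.00
Total tax = €1.46 + €0.93 = €2.39

€2.39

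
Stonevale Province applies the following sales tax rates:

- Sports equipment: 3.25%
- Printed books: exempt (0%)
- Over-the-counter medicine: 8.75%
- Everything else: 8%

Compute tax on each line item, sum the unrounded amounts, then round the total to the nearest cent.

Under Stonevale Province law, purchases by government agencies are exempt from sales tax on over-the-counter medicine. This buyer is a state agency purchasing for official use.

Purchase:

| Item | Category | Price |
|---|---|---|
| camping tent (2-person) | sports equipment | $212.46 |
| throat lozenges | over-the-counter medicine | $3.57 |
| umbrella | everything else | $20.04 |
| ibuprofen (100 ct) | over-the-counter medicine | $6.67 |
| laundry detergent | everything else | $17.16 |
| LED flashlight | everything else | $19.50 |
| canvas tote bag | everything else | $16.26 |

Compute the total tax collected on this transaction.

Camping tent (2-person) $212.46: sports equipment → 3.25% → $6.90495
Throat lozenges $3.57: over-the-counter medicine, buyer-exempt → 0% → $0.00
Umbrella $20.04: everything else → 8% → $1.6032
Ibuprofen (100 ct) $6.67: over-the-counter medicine, buyer-exempt → 0% → $0.00
Laundry detergent $17.16: everything else → 8% → $1.3728
LED flashlight $19.50: everything else → 8% → $1.56
Canvas tote bag $16.26: everything else → 8% → $1.3008
Unrounded tax sum = $12.74175 → $12.74

$12.74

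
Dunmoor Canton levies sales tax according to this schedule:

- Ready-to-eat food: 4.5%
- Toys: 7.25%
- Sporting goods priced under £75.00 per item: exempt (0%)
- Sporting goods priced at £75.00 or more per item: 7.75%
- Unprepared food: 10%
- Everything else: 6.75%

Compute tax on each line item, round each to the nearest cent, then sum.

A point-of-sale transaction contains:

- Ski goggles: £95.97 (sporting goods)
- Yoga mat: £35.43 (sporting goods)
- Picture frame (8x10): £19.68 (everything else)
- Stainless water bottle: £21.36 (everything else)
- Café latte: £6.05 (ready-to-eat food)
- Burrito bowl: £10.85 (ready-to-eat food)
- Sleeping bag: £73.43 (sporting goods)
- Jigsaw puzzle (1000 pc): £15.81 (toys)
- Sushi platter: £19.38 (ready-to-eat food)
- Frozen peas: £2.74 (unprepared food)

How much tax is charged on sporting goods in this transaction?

£7.44

Ski goggles £95.97: sporting goods, £75.00 or more → 7.75% → £7.44
Yoga mat £35.43: sporting goods, under £75.00 → 0% → £0.00
Sleeping bag £73.43: sporting goods, under £75.00 → 0% → £0.00
Tax on sporting goods = £7.44 + £0.00 + £0.00 = £7.44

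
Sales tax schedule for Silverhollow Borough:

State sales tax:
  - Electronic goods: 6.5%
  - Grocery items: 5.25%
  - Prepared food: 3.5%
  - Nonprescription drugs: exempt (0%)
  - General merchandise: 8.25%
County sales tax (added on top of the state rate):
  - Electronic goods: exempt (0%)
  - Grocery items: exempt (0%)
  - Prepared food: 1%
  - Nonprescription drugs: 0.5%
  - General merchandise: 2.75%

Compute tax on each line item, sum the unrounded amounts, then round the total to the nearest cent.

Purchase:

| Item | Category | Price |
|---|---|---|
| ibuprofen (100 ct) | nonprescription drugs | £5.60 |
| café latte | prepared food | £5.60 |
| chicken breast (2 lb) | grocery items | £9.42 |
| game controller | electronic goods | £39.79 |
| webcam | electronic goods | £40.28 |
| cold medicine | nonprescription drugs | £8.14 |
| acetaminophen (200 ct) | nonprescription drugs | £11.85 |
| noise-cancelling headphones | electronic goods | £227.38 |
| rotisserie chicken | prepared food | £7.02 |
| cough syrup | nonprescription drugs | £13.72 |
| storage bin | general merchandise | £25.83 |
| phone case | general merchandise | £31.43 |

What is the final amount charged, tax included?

£453.60

Ibuprofen (100 ct) £5.60: nonprescription drugs → 0% + 0.5% county = 0.5% → £0.028
Café latte £5.60: prepared food → 3.5% + 1% county = 4.5% → £0.252
Chicken breast (2 lb) £9.42: grocery items → 5.25% + 0% county = 5.25% → £0.49455
Game controller £39.79: electronic goods → 6.5% + 0% county = 6.5% → £2.58635
Webcam £40.28: electronic goods → 6.5% + 0% county = 6.5% → £2.6182
Cold medicine £8.14: nonprescription drugs → 0% + 0.5% county = 0.5% → £0.0407
Acetaminophen (200 ct) £11.85: nonprescription drugs → 0% + 0.5% county = 0.5% → £0.05925
Noise-cancelling headphones £227.38: electronic goods → 6.5% + 0% county = 6.5% → £14.7797
Rotisserie chicken £7.02: prepared food → 3.5% + 1% county = 4.5% → £0.3159
Cough syrup £13.72: nonprescription drugs → 0% + 0.5% county = 0.5% → £0.0686
Storage bin £25.83: general merchandise → 8.25% + 2.75% county = 11% → £2.8413
Phone case £31.43: general merchandise → 8.25% + 2.75% county = 11% → £3.4573
Subtotal = £426.06; unrounded tax = £27.54185 → £27.54; total due = £453.60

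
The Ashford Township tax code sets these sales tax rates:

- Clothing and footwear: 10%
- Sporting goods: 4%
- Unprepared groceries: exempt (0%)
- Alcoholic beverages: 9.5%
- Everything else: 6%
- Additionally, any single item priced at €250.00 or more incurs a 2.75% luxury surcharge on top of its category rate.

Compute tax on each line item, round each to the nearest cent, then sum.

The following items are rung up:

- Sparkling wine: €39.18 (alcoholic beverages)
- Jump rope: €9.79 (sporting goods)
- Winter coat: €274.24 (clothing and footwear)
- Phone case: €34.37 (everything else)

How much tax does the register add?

€41.14

Sparkling wine €39.18: alcoholic beverages → 9.5% → €3.72
Jump rope €9.79: sporting goods → 4% → €0.39
Winter coat €274.24: clothing and footwear → 10% + 2.75% surcharge = 12.75% → €34.97
Phone case €34.37: everything else → 6% → €2.06
Total tax = €3.72 + €0.39 + €34.97 + €2.06 = €41.14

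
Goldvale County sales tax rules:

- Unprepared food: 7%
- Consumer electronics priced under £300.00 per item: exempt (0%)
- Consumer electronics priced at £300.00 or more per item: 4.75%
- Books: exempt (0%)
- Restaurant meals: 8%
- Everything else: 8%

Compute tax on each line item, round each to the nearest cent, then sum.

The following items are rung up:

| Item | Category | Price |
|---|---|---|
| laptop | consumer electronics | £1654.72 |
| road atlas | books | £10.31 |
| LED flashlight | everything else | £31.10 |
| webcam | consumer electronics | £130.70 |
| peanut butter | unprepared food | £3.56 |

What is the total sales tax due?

£81.34

Laptop £1654.72: consumer electronics, £300.00 or more → 4.75% → £78.60
Road atlas £10.31: books → 0% → £0.00
LED flashlight £31.10: everything else → 8% → £2.49
Webcam £130.70: consumer electronics, under £300.00 → 0% → £0.00
Peanut butter £3.56: unprepared food → 7% → £0.25
Total tax = £78.60 + £2.49 + £0.25 = £81.34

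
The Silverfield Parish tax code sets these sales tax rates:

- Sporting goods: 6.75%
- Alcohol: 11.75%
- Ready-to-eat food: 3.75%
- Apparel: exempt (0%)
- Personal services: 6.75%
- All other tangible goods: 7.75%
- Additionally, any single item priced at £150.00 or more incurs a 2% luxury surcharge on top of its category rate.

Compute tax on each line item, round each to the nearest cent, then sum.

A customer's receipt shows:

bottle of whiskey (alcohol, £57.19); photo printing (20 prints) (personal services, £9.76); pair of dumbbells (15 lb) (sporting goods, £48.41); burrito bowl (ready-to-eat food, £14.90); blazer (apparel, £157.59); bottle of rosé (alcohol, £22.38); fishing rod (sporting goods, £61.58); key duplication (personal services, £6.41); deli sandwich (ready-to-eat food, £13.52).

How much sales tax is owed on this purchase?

£22.09

Bottle of whiskey £57.19: alcohol → 11.75% → £6.72
Photo printing (20 prints) £9.76: personal services → 6.75% → £0.66
Pair of dumbbells (15 lb) £48.41: sporting goods → 6.75% → £3.27
Burrito bowl £14.90: ready-to-eat food → 3.75% → £0.56
Blazer £157.59: apparel → 0% + 2% surcharge = 2% → £3.15
Bottle of rosé £22.38: alcohol → 11.75% → £2.63
Fishing rod £61.58: sporting goods → 6.75% → £4.16
Key duplication £6.41: personal services → 6.75% → £0.43
Deli sandwich £13.52: ready-to-eat food → 3.75% → £0.51
Total tax = £6.72 + £0.66 + £3.27 + £0.56 + £3.15 + £2.63 + £4.16 + £0.43 + £0.51 = £22.09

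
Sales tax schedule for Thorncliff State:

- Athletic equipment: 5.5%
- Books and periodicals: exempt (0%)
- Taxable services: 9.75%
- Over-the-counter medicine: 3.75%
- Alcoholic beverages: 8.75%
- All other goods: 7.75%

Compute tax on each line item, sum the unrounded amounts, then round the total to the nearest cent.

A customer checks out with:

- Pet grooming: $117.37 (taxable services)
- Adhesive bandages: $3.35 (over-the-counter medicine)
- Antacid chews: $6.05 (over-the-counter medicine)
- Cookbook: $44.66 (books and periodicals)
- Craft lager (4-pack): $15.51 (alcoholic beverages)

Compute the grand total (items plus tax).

Pet grooming $117.37: taxable services → 9.75% → $11.443575
Adhesive bandages $3.35: over-the-counter medicine → 3.75% → $0.125625
Antacid chews $6.05: over-the-counter medicine → 3.75% → $0.226875
Cookbook $44.66: books and periodicals → 0% → $0.00
Craft lager (4-pack) $15.51: alcoholic beverages → 8.75% → $1.357125
Subtotal = $186.94; unrounded tax = $13.1532 → $13.15; total due = $200.09

$200.09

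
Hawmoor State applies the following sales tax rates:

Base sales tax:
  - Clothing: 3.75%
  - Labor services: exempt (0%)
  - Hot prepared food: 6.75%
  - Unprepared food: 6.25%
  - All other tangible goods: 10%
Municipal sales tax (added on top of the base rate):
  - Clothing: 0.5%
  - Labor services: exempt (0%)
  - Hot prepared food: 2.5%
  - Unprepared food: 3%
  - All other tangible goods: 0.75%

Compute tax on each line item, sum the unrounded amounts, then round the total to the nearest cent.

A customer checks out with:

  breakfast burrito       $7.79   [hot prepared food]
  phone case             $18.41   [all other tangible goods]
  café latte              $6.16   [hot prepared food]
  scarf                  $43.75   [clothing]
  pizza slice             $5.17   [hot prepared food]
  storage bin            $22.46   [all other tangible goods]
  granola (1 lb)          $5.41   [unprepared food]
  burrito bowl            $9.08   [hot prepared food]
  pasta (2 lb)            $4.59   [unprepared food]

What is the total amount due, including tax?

$132.61

Breakfast burrito $7.79: hot prepared food → 6.75% + 2.5% municipal = 9.25% → $0.720575
Phone case $18.41: all other tangible goods → 10% + 0.75% municipal = 10.75% → $1.979075
Café latte $6.16: hot prepared food → 6.75% + 2.5% municipal = 9.25% → $0.5698
Scarf $43.75: clothing → 3.75% + 0.5% municipal = 4.25% → $1.859375
Pizza slice $5.17: hot prepared food → 6.75% + 2.5% municipal = 9.25% → $0.478225
Storage bin $22.46: all other tangible goods → 10% + 0.75% municipal = 10.75% → $2.41445
Granola (1 lb) $5.41: unprepared food → 6.25% + 3% municipal = 9.25% → $0.500425
Burrito bowl $9.08: hot prepared food → 6.75% + 2.5% municipal = 9.25% → $0.8399
Pasta (2 lb) $4.59: unprepared food → 6.25% + 3% municipal = 9.25% → $0.424575
Subtotal = $122.82; unrounded tax = $9.7864 → $9.79; total due = $132.61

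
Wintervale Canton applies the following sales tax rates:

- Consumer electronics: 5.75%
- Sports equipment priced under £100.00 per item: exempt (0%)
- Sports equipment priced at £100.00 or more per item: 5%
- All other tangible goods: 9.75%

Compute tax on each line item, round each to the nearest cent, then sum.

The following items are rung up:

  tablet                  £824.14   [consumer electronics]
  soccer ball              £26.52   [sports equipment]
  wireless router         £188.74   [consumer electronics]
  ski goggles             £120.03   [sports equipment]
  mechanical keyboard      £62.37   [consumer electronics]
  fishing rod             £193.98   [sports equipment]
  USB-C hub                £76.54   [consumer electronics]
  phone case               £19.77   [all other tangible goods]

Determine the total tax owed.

Tablet £824.14: consumer electronics → 5.75% → £47.39
Soccer ball £26.52: sports equipment, under £100.00 → 0% → £0.00
Wireless router £188.74: consumer electronics → 5.75% → £10.85
Ski goggles £120.03: sports equipment, £100.00 or more → 5% → £6.00
Mechanical keyboard £62.37: consumer electronics → 5.75% → £3.59
Fishing rod £193.98: sports equipment, £100.00 or more → 5% → £9.70
USB-C hub £76.54: consumer electronics → 5.75% → £4.40
Phone case £19.77: all other tangible goods → 9.75% → £1.93
Total tax = £47.39 + £10.85 + £6.00 + £3.59 + £9.70 + £4.40 + £1.93 = £83.86

£83.86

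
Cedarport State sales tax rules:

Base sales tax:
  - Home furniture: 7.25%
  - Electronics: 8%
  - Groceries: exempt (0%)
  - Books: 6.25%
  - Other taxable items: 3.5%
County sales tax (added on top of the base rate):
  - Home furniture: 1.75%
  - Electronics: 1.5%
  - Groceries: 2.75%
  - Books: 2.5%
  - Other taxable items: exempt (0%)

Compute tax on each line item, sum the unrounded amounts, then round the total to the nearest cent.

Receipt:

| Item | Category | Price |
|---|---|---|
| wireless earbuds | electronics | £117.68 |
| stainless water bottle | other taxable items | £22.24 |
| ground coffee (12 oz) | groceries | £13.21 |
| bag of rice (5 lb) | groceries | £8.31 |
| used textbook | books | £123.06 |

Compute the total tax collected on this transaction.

£23.32

Wireless earbuds £117.68: electronics → 8% + 1.5% county = 9.5% → £11.1796
Stainless water bottle £22.24: other taxable items → 3.5% + 0% county = 3.5% → £0.7784
Ground coffee (12 oz) £13.21: groceries → 0% + 2.75% county = 2.75% → £0.363275
Bag of rice (5 lb) £8.31: groceries → 0% + 2.75% county = 2.75% → £0.228525
Used textbook £123.06: books → 6.25% + 2.5% county = 8.75% → £10.76775
Unrounded tax sum = £23.31755 → £23.32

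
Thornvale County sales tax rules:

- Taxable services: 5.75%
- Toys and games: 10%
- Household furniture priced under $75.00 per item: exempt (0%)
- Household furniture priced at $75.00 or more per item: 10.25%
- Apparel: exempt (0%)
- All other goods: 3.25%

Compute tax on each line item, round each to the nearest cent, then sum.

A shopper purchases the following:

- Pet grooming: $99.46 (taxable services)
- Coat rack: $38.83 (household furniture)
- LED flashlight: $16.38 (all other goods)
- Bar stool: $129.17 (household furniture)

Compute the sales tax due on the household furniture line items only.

$13.24

Coat rack $38.83: household furniture, under $75.00 → 0% → $0.00
Bar stool $129.17: household furniture, $75.00 or more → 10.25% → $13.24
Tax on household furniture = $0.00 + $13.24 = $13.24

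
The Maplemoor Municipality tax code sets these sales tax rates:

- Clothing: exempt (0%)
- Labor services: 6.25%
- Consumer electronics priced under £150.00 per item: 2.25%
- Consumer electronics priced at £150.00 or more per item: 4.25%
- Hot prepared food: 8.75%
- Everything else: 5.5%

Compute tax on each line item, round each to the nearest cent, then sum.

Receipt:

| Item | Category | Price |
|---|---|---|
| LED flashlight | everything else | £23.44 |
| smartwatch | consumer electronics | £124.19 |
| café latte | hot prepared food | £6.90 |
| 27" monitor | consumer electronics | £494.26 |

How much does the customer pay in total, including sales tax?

£674.48

LED flashlight £23.44: everything else → 5.5% → £1.29
Smartwatch £124.19: consumer electronics, under £150.00 → 2.25% → £2.79
Café latte £6.90: hot prepared food → 8.75% → £0.60
27" monitor £494.26: consumer electronics, £150.00 or more → 4.25% → £21.01
Subtotal = £648.79; tax = £25.69; total due = £674.48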